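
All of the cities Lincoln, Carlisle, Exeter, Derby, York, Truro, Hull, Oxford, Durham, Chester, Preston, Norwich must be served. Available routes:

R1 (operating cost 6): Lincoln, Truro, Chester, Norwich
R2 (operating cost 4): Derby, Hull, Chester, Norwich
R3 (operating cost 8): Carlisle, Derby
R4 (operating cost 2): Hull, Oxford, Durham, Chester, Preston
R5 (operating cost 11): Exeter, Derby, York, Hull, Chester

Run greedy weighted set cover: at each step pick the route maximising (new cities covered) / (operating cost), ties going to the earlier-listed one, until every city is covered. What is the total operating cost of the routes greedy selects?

Pick 1: R4 adds 5 new (Hull, Oxford, Durham, Chester, Preston) at operating cost 2 (ratio 5/2).
Pick 2: R1 adds 3 new (Lincoln, Truro, Norwich) at operating cost 6 (ratio 3/6).
Pick 3: R5 adds 3 new (Exeter, Derby, York) at operating cost 11 (ratio 3/11).
Pick 4: R3 adds 1 new (Carlisle) at operating cost 8 (ratio 1/8).
Greedy total operating cost: 2 + 6 + 11 + 8 = 27.

27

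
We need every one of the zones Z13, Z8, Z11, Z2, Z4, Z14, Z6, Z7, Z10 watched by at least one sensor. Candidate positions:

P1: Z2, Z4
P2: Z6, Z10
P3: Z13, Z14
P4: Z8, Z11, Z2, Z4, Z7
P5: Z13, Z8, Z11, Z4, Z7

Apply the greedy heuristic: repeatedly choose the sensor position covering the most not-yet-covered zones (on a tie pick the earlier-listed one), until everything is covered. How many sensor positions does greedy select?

3

Pick 1: P4 covers 5 new zones (Z8, Z11, Z2, Z4, Z7).
Pick 2: P2 covers 2 new zones (Z6, Z10).
Pick 3: P3 covers 2 new zones (Z13, Z14).
Greedy uses 3 sensor positions.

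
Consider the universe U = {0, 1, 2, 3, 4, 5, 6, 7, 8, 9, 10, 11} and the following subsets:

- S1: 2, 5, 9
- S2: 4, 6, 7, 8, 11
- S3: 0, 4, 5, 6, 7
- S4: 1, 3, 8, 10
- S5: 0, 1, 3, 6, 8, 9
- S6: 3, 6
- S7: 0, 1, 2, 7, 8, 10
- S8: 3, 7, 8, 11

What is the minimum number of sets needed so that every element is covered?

S1, S2, S3, S4 together cover {0, 1, 2, 3, 4, 5, 6, 7, 8, 9, 10, 11} — every element.
No 3 of the 8 sets cover everything (all 56 triples fall short), so 4 is minimum.

4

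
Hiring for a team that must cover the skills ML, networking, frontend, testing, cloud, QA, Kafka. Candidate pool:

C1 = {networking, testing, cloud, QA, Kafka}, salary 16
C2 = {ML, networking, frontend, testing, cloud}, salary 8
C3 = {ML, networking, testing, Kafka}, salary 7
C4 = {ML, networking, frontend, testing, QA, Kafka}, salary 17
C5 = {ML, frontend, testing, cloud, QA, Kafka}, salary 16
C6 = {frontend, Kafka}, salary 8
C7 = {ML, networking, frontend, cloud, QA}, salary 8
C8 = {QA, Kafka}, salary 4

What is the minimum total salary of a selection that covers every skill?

C2, C8 cover every skill at salary 8 + 4 = 12.
Any cover uses at least 2 candidates; among all covering selections none totals below 12.

12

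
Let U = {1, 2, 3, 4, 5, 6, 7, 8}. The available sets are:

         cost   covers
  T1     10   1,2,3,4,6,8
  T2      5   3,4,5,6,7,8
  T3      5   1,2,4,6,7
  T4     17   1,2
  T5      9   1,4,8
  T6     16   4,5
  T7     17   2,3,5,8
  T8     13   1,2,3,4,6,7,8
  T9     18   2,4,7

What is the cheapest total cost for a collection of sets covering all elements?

10

T2, T3 cover every element at cost 5 + 5 = 10.
Any cover uses at least 2 sets; among all covering selections none totals below 10.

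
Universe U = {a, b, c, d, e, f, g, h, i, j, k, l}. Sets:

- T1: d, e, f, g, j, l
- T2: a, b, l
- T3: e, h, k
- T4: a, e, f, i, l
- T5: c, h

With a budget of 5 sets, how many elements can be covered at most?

12

Choosing T1, T2, T3, T4, T5 covers {a, b, c, d, e, f, g, h, i, j, k, l} — 12 elements.
That is all 12 elements.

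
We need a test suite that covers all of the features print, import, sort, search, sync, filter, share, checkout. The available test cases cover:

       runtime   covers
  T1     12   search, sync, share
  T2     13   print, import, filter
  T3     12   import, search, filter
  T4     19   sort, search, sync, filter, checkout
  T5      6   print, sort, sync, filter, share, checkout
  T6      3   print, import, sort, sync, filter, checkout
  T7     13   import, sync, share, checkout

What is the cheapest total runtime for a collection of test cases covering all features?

15

T1, T6 cover every feature at runtime 12 + 3 = 15.
Any cover uses at least 2 test cases; among all covering selections none totals below 15.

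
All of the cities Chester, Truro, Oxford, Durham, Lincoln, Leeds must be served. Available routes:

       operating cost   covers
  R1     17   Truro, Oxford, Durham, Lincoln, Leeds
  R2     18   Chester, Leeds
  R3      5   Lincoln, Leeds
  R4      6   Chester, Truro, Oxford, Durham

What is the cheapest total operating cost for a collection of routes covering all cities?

R3, R4 cover every city at operating cost 5 + 6 = 11.
Any cover uses at least 2 routes; among all covering selections none totals below 11.

11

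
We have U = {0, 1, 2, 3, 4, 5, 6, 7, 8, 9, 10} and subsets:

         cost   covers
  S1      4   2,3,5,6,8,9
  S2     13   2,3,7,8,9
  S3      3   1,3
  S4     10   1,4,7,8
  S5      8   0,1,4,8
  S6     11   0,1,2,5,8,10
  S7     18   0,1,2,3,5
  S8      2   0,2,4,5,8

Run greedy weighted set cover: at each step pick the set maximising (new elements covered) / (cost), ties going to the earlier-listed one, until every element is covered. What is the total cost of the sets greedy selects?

Pick 1: S8 adds 5 new (0, 2, 4, 5, 8) at cost 2 (ratio 5/2).
Pick 2: S1 adds 3 new (3, 6, 9) at cost 4 (ratio 3/4).
Pick 3: S3 adds 1 new (1) at cost 3 (ratio 1/3).
Pick 4: S4 adds 1 new (7) at cost 10 (ratio 1/10).
Pick 5: S6 adds 1 new (10) at cost 11 (ratio 1/11).
Greedy total cost: 2 + 4 + 3 + 10 + 11 = 30. (The true optimum is 25, so greedy overshoots here.)

30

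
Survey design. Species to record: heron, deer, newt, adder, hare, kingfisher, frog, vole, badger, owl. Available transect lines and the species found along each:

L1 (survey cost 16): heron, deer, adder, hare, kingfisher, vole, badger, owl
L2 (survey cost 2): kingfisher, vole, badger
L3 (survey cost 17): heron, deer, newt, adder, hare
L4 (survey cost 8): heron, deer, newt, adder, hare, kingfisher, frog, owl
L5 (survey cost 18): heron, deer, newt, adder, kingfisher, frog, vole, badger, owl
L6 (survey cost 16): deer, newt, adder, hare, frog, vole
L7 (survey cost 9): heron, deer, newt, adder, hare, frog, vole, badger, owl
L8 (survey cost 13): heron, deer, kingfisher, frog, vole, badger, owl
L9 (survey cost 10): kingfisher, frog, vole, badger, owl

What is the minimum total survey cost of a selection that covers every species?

10

L2, L4 cover every species at survey cost 2 + 8 = 10.
Any cover uses at least 2 transects; among all covering selections none totals below 10.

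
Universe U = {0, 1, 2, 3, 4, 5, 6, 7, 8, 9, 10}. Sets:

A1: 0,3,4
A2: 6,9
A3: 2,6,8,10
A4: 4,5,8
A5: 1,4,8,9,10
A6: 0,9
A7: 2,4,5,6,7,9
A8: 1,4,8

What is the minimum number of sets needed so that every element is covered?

3

A1, A5, A7 together cover {0, 1, 2, 3, 4, 5, 6, 7, 8, 9, 10} — every element.
No 2 of the 8 sets cover everything (all 28 pairs fall short), so 3 is minimum.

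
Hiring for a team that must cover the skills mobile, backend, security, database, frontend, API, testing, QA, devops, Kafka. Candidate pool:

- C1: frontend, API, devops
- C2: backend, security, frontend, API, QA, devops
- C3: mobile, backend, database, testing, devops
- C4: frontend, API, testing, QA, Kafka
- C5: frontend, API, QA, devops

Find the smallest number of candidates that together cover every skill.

3

C2, C3, C4 together cover {mobile, backend, security, database, frontend, API, testing, QA, devops, Kafka} — every skill.
No 2 of the 5 candidates cover everything (all 10 pairs fall short), so 3 is minimum.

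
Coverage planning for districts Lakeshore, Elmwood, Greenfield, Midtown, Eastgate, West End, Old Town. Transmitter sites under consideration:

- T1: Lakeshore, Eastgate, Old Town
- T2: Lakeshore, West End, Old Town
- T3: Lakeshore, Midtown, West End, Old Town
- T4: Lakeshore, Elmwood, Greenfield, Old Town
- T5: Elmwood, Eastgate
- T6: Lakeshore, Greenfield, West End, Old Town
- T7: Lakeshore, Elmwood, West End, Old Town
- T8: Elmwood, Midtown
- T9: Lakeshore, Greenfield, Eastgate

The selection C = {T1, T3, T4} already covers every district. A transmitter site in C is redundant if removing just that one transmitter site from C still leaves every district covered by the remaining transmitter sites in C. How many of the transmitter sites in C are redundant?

0

Drop T1: Eastgate uncovered — not redundant.
Drop T3: Midtown, West End uncovered — not redundant.
Drop T4: Elmwood, Greenfield uncovered — not redundant.
None of the transmitter sites in C is redundant.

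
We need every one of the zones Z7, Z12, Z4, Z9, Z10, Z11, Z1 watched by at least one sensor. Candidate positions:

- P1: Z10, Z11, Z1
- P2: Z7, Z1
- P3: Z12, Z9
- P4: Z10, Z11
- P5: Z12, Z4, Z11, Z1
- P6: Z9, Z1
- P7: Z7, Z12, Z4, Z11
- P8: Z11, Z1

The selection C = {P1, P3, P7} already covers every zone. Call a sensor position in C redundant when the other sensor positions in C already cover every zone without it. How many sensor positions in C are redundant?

0

Drop P1: Z10, Z1 uncovered — not redundant.
Drop P3: Z9 uncovered — not redundant.
Drop P7: Z7, Z4 uncovered — not redundant.
None of the sensor positions in C is redundant.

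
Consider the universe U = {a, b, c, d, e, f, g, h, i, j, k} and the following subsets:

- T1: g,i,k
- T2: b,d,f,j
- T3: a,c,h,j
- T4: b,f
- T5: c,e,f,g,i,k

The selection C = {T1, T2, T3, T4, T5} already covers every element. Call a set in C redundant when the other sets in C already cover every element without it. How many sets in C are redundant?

Drop T1: the rest still cover every element — redundant.
Drop T2: d uncovered — not redundant.
Drop T3: a, h uncovered — not redundant.
Drop T4: the rest still cover every element — redundant.
Drop T5: e uncovered — not redundant.
2 redundant: T1, T4.

2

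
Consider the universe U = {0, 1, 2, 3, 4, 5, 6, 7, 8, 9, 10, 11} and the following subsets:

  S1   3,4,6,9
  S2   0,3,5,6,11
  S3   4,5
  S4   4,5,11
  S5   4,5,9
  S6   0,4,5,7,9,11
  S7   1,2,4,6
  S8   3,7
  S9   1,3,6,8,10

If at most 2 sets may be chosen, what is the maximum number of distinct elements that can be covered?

Choosing S6, S9 covers {0, 1, 3, 4, 5, 6, 7, 8, 9, 10, 11} — 11 elements.
No choice of 2 sets does better; here 2 is left uncovered.

11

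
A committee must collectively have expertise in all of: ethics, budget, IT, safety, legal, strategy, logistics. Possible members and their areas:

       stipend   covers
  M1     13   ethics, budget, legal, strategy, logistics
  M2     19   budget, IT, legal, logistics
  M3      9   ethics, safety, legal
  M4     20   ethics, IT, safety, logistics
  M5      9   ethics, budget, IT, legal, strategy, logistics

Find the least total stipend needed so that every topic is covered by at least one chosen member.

18

M3, M5 cover every topic at stipend 9 + 9 = 18.
Any cover uses at least 2 members; among all covering selections none totals below 18.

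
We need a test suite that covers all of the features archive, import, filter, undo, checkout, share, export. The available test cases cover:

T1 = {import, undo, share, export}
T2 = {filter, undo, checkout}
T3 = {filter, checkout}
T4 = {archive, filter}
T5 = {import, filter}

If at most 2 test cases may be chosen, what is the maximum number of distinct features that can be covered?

6

Choosing T1, T2 covers {import, filter, undo, checkout, share, export} — 6 features.
No choice of 2 test cases does better; here archive is left uncovered.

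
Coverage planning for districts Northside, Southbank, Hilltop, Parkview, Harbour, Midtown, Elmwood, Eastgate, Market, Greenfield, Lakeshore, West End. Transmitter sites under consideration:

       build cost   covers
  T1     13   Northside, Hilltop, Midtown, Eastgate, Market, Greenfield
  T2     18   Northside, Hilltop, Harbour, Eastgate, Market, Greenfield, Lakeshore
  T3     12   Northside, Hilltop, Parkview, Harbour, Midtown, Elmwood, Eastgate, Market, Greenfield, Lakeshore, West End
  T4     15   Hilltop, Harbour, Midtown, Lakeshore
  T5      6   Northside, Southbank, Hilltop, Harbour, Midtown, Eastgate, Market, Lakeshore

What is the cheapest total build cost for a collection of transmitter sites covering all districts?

T3, T5 cover every district at build cost 12 + 6 = 18.
Any cover uses at least 2 transmitter sites; among all covering selections none totals below 18.

18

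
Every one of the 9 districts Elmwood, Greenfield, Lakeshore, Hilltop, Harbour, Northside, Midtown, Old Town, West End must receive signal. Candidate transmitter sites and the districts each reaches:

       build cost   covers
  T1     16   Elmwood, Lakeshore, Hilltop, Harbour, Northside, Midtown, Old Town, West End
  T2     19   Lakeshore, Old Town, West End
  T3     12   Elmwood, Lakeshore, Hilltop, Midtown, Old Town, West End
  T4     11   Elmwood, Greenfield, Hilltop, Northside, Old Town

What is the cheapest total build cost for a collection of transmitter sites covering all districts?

27

T1, T4 cover every district at build cost 16 + 11 = 27.
Any cover uses at least 2 transmitter sites; among all covering selections none totals below 27.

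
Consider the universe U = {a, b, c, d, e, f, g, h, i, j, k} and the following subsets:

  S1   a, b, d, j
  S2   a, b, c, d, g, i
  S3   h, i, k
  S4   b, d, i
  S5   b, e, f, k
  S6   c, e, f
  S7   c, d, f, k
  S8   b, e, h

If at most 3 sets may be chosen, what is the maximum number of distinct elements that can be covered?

10

Choosing S1, S2, S5 covers {a, b, c, d, e, f, g, i, j, k} — 10 elements.
No choice of 3 sets does better; here h is left uncovered.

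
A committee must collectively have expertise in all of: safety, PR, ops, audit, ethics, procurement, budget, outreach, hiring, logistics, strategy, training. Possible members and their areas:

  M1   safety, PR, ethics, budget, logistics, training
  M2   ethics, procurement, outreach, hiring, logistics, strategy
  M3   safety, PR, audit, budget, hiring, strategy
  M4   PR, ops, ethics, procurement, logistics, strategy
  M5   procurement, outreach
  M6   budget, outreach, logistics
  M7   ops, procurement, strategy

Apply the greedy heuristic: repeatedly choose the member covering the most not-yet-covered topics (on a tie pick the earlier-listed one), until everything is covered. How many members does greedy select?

Pick 1: M1 covers 6 new topics (safety, PR, ethics, budget, logistics, training).
Pick 2: M2 covers 4 new topics (procurement, outreach, hiring, strategy).
Pick 3: M3 covers 1 new topics (audit).
Pick 4: M4 covers 1 new topics (ops).
Greedy uses 4 members.

4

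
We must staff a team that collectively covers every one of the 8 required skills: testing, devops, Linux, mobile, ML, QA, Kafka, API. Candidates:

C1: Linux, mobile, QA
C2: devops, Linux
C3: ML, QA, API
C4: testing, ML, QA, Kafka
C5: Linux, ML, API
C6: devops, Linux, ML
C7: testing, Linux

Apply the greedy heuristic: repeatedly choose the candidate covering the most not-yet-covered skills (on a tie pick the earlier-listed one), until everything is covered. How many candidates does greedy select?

4

Pick 1: C4 covers 4 new skills (testing, ML, QA, Kafka).
Pick 2: C1 covers 2 new skills (Linux, mobile).
Pick 3: C2 covers 1 new skills (devops).
Pick 4: C3 covers 1 new skills (API).
Greedy uses 4 candidates.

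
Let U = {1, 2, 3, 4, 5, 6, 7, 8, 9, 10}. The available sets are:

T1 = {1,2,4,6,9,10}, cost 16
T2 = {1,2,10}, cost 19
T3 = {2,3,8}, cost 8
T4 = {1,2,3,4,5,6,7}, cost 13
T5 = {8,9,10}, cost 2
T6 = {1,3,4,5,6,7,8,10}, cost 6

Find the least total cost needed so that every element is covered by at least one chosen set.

T4, T5 cover every element at cost 13 + 2 = 15.
Any cover uses at least 2 sets; among all covering selections none totals below 15.

15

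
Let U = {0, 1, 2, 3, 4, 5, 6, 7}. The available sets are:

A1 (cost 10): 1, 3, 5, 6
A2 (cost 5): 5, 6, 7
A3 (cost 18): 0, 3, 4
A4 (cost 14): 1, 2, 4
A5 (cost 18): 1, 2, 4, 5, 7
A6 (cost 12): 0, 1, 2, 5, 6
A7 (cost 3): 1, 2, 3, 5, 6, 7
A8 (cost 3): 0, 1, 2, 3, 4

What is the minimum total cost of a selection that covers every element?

6

A7, A8 cover every element at cost 3 + 3 = 6.
Any cover uses at least 2 sets; among all covering selections none totals below 6.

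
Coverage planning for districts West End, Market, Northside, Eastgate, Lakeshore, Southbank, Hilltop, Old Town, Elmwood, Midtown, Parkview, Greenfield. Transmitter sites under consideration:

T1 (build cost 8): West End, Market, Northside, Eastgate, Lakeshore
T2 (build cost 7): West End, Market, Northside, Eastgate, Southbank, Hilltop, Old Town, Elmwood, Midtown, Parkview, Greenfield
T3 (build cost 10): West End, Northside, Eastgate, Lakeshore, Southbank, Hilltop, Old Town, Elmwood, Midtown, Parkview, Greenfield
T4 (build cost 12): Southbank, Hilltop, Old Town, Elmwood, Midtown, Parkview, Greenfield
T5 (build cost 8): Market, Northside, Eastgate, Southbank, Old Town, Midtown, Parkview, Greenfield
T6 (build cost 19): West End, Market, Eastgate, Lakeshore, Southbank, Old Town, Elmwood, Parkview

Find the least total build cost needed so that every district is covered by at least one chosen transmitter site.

15

T1, T2 cover every district at build cost 8 + 7 = 15.
Any cover uses at least 2 transmitter sites; among all covering selections none totals below 15.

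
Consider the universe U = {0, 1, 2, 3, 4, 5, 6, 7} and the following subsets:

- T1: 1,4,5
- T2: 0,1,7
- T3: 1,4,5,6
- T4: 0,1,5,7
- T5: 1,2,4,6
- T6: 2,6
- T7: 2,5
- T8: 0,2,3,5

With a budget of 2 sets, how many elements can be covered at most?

Choosing T3, T8 covers {0, 1, 2, 3, 4, 5, 6} — 7 elements.
No choice of 2 sets does better; here 7 is left uncovered.

7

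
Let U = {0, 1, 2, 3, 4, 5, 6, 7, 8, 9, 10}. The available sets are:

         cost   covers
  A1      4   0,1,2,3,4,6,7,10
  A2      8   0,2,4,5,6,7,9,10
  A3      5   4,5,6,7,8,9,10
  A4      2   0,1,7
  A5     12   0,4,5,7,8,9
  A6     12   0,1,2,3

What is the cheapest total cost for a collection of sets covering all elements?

9

A1, A3 cover every element at cost 4 + 5 = 9.
Any cover uses at least 2 sets; among all covering selections none totals below 9.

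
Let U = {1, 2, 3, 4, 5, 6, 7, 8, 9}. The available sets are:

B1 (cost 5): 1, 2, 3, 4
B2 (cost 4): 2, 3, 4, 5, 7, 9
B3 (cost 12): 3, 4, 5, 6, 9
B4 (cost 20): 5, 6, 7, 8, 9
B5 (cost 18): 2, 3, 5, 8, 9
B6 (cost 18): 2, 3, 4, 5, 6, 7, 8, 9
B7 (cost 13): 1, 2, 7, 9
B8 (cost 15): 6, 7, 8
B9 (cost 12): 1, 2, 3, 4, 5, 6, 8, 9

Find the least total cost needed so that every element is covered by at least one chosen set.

16

B2, B9 cover every element at cost 4 + 12 = 16.
Any cover uses at least 2 sets; among all covering selections none totals below 16.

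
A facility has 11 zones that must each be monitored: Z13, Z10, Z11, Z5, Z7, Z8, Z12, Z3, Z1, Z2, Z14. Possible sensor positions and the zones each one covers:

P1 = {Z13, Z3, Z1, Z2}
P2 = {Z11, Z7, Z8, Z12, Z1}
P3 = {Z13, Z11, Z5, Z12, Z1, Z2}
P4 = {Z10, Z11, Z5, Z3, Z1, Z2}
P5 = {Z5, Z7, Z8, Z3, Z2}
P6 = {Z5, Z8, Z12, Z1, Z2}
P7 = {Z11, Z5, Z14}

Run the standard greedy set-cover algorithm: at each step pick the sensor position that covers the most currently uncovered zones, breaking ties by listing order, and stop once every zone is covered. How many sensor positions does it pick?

4

Pick 1: P3 covers 6 new zones (Z13, Z11, Z5, Z12, Z1, Z2).
Pick 2: P5 covers 3 new zones (Z7, Z8, Z3).
Pick 3: P4 covers 1 new zones (Z10).
Pick 4: P7 covers 1 new zones (Z14).
Greedy uses 4 sensor positions.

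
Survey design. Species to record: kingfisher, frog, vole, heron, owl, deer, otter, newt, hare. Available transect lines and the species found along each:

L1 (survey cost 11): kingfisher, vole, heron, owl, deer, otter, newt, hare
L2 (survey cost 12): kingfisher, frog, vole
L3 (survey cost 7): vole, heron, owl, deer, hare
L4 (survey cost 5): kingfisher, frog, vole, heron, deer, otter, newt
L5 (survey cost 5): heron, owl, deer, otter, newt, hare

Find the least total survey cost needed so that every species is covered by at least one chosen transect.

10

L4, L5 cover every species at survey cost 5 + 5 = 10.
Any cover uses at least 2 transects; among all covering selections none totals below 10.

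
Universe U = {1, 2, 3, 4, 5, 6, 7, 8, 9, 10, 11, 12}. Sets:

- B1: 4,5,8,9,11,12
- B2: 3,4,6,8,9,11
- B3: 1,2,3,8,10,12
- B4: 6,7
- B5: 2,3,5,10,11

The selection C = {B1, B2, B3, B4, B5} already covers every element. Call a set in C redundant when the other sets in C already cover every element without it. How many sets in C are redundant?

Drop B1: the rest still cover every element — redundant.
Drop B2: the rest still cover every element — redundant.
Drop B3: 1 uncovered — not redundant.
Drop B4: 7 uncovered — not redundant.
Drop B5: the rest still cover every element — redundant.
3 redundant: B1, B2, B5.

3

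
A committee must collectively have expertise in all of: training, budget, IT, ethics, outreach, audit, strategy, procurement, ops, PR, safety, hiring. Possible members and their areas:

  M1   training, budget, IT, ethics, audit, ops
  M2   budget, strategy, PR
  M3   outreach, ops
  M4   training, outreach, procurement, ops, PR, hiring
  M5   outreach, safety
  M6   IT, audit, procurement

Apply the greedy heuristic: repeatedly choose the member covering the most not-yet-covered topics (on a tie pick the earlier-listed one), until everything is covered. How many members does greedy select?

4

Pick 1: M1 covers 6 new topics (training, budget, IT, ethics, audit, ops).
Pick 2: M4 covers 4 new topics (outreach, procurement, PR, hiring).
Pick 3: M2 covers 1 new topics (strategy).
Pick 4: M5 covers 1 new topics (safety).
Greedy uses 4 members.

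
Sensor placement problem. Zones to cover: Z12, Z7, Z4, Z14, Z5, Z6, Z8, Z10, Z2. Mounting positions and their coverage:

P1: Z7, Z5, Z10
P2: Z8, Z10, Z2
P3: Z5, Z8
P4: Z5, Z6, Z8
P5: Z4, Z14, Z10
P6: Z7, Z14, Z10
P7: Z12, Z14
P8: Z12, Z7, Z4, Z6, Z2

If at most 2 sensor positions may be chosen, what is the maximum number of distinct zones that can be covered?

7

Choosing P1, P8 covers {Z12, Z7, Z4, Z5, Z6, Z10, Z2} — 7 zones.
No choice of 2 sensor positions does better; here Z14, Z8 are left uncovered.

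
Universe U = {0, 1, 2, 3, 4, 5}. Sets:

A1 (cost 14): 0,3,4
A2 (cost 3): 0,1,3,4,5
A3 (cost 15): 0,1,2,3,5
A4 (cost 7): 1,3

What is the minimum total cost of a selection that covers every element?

18

A2, A3 cover every element at cost 3 + 15 = 18.
Any cover uses at least 2 sets; among all covering selections none totals below 18.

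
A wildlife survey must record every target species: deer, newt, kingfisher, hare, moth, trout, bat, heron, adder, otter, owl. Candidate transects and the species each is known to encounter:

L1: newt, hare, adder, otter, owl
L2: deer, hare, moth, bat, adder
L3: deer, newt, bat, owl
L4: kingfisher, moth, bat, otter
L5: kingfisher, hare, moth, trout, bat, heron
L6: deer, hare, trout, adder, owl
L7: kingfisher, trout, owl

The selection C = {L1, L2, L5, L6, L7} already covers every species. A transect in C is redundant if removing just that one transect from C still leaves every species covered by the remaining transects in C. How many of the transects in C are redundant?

Drop L1: newt, otter uncovered — not redundant.
Drop L2: the rest still cover every species — redundant.
Drop L5: heron uncovered — not redundant.
Drop L6: the rest still cover every species — redundant.
Drop L7: the rest still cover every species — redundant.
3 redundant: L2, L6, L7.

3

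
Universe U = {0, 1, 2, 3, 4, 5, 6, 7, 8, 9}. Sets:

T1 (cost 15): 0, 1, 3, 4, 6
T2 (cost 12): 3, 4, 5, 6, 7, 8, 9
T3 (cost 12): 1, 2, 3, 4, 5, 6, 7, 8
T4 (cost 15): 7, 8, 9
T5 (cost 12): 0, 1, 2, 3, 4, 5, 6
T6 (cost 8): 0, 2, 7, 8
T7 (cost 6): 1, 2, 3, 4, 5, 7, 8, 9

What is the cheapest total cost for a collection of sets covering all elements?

18

T5, T7 cover every element at cost 12 + 6 = 18.
Any cover uses at least 2 sets; among all covering selections none totals below 18.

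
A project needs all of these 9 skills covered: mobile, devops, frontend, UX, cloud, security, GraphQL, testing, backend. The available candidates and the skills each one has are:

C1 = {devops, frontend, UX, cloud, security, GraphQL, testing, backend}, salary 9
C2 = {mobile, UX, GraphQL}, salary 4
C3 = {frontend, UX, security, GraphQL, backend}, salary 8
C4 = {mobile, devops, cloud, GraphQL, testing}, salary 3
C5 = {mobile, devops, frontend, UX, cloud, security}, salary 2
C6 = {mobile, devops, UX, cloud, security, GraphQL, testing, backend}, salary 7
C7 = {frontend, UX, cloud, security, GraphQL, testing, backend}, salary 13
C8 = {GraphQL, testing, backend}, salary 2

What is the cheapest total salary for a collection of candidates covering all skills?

4

C5, C8 cover every skill at salary 2 + 2 = 4.
Any cover uses at least 2 candidates; among all covering selections none totals below 4.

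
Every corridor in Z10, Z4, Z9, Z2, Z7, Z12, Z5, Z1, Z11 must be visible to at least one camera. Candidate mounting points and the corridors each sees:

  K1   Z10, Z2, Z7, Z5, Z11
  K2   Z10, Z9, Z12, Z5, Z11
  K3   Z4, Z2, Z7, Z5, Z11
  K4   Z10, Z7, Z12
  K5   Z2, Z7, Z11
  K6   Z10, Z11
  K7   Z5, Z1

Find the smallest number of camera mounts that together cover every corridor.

3

K2, K3, K7 together cover {Z10, Z4, Z9, Z2, Z7, Z12, Z5, Z1, Z11} — every corridor.
No 2 of the 7 camera mounts cover everything (all 21 pairs fall short), so 3 is minimum.
Greedy (largest uncovered first) would take K1, K2, K3, K7 — 4 camera mounts — but 3 suffice.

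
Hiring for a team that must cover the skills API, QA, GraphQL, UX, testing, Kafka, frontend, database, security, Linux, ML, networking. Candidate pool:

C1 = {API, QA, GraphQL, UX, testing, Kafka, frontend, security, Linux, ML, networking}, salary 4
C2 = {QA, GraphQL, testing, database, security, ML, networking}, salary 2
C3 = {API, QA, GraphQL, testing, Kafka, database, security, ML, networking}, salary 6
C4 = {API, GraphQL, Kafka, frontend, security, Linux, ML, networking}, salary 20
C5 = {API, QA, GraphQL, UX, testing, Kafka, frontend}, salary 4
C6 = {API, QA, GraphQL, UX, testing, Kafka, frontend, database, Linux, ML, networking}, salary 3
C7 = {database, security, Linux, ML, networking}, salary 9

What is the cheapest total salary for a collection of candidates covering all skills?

C2, C6 cover every skill at salary 2 + 3 = 5.
Any cover uses at least 2 candidates; among all covering selections none totals below 5.

5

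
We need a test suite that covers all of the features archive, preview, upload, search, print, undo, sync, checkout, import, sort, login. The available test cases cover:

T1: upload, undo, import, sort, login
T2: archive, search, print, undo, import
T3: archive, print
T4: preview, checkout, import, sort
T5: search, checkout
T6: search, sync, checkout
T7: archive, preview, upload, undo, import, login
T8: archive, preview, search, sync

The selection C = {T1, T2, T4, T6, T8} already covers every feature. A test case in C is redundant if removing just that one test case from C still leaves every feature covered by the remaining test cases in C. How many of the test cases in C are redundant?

Drop T1: upload, login uncovered — not redundant.
Drop T2: print uncovered — not redundant.
Drop T4: the rest still cover every feature — redundant.
Drop T6: the rest still cover every feature — redundant.
Drop T8: the rest still cover every feature — redundant.
3 redundant: T4, T6, T8.

3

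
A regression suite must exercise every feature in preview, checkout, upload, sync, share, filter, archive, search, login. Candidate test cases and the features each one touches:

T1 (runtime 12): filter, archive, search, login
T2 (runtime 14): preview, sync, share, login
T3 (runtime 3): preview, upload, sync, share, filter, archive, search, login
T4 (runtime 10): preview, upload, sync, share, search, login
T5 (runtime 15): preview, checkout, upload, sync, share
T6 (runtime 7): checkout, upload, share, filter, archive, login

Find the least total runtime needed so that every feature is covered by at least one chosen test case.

10

T3, T6 cover every feature at runtime 3 + 7 = 10.
Any cover uses at least 2 test cases; among all covering selections none totals below 10.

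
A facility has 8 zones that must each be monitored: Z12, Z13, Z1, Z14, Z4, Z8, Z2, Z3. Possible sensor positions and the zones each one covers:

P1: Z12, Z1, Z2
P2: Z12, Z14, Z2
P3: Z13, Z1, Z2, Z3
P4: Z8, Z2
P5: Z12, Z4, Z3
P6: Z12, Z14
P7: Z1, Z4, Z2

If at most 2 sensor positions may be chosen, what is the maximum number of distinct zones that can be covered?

Choosing P2, P3 covers {Z12, Z13, Z1, Z14, Z2, Z3} — 6 zones.
No choice of 2 sensor positions does better; here Z4, Z8 are left uncovered.

6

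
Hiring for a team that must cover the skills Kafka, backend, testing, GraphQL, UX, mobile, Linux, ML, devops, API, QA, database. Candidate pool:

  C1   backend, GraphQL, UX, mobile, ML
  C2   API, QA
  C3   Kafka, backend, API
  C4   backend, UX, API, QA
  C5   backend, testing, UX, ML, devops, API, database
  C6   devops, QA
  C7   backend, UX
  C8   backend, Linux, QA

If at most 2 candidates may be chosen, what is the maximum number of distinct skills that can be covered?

9

Choosing C1, C5 covers {backend, testing, GraphQL, UX, mobile, ML, devops, API, database} — 9 skills.
No choice of 2 candidates does better; here Kafka, Linux, QA are left uncovered.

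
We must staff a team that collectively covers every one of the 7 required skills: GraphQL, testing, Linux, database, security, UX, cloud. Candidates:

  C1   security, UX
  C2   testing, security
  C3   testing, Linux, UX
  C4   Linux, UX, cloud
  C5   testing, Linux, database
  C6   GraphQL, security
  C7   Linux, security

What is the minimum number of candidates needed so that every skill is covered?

C4, C5, C6 together cover {GraphQL, testing, Linux, database, security, UX, cloud} — every skill.
No 2 of the 7 candidates cover everything (all 21 pairs fall short), so 3 is minimum.

3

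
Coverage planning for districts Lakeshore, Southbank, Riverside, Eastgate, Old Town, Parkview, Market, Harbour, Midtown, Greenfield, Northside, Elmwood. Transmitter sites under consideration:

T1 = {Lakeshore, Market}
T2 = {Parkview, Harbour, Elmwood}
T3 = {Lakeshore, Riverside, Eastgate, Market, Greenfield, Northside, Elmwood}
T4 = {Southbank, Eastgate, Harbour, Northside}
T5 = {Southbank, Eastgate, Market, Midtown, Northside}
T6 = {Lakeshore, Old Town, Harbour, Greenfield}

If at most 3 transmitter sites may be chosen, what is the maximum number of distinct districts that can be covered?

11

Choosing T2, T3, T5 covers {Lakeshore, Southbank, Riverside, Eastgate, Parkview, Market, Harbour, Midtown, Greenfield, Northside, Elmwood} — 11 districts.
No choice of 3 transmitter sites does better; here Old Town is left uncovered.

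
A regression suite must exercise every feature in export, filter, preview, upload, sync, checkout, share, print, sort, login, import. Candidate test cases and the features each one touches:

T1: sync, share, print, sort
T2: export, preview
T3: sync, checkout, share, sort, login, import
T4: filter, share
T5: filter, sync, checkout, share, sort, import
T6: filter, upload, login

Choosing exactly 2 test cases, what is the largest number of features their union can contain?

Choosing T2, T3 covers {export, preview, sync, checkout, share, sort, login, import} — 8 features.
No choice of 2 test cases does better; here filter, upload, print are left uncovered.

8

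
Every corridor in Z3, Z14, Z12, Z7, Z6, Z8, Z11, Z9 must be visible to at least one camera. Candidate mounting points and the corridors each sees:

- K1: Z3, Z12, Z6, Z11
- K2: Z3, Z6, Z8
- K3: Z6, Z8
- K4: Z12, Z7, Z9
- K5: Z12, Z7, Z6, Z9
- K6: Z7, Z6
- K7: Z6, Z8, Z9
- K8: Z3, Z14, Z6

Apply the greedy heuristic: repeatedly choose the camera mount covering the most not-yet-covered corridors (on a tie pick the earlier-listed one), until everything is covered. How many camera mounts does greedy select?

Pick 1: K1 covers 4 new corridors (Z3, Z12, Z6, Z11).
Pick 2: K4 covers 2 new corridors (Z7, Z9).
Pick 3: K2 covers 1 new corridors (Z8).
Pick 4: K8 covers 1 new corridors (Z14).
Greedy uses 4 camera mounts.

4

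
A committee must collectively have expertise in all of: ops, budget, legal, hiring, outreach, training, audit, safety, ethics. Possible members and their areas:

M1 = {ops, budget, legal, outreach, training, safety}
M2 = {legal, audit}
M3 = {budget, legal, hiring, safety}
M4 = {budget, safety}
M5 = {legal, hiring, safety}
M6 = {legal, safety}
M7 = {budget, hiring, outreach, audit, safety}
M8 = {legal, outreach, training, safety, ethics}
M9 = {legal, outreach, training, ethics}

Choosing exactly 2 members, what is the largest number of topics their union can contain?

Choosing M1, M7 covers {ops, budget, legal, hiring, outreach, training, audit, safety} — 8 topics.
No choice of 2 members does better; here ethics is left uncovered.

8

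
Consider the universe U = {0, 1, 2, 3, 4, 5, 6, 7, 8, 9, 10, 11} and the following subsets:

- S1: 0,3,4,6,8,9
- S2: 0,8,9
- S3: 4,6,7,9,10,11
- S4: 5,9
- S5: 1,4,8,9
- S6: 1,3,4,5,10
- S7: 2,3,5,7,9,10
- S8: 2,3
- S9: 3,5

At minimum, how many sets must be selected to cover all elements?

S1, S3, S5, S7 together cover {0, 1, 2, 3, 4, 5, 6, 7, 8, 9, 10, 11} — every element.
No 3 of the 9 sets cover everything (all 84 triples fall short), so 4 is minimum.

4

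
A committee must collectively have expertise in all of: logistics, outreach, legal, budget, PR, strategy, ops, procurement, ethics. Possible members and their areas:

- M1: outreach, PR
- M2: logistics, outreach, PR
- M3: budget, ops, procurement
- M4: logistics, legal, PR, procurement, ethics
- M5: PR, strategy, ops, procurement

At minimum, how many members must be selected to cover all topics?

4

M1, M3, M4, M5 together cover {logistics, outreach, legal, budget, PR, strategy, ops, procurement, ethics} — every topic.
No 3 of the 5 members cover everything (all 10 triples fall short), so 4 is minimum.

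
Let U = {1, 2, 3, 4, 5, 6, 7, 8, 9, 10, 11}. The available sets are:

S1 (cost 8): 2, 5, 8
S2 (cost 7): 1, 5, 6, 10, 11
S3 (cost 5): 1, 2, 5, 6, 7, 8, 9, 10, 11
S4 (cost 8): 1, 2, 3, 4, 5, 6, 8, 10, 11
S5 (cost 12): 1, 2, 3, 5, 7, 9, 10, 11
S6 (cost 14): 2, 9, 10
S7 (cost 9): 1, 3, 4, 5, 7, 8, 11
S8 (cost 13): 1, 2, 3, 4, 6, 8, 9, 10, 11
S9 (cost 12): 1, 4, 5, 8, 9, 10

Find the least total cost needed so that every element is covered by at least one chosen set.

13

S3, S4 cover every element at cost 5 + 8 = 13.
Any cover uses at least 2 sets; among all covering selections none totals below 13.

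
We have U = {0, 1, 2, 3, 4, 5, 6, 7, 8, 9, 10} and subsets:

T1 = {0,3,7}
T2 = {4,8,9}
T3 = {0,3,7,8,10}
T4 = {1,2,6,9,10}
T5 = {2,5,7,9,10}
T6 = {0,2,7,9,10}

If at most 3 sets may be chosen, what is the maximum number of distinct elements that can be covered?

10

Choosing T1, T2, T4 covers {0, 1, 2, 3, 4, 6, 7, 8, 9, 10} — 10 elements.
No choice of 3 sets does better; here 5 is left uncovered.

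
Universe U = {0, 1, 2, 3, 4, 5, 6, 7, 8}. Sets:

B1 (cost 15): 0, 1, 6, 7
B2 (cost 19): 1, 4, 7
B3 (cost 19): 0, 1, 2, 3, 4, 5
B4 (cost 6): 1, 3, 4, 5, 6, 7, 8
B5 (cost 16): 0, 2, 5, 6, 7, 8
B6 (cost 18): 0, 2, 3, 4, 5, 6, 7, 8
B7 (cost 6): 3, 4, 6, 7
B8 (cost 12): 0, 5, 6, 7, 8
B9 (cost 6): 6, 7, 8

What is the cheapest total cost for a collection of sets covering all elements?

22

B4, B5 cover every element at cost 6 + 16 = 22.
Any cover uses at least 2 sets; among all covering selections none totals below 22.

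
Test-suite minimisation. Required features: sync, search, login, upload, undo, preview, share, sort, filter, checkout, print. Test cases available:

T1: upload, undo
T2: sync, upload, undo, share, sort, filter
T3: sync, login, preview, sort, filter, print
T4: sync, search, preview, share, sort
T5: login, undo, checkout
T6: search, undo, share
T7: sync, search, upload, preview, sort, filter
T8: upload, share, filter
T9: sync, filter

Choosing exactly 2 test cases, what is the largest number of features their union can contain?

Choosing T2, T3 covers {sync, login, upload, undo, preview, share, sort, filter, print} — 9 features.
No choice of 2 test cases does better; here search, checkout are left uncovered.

9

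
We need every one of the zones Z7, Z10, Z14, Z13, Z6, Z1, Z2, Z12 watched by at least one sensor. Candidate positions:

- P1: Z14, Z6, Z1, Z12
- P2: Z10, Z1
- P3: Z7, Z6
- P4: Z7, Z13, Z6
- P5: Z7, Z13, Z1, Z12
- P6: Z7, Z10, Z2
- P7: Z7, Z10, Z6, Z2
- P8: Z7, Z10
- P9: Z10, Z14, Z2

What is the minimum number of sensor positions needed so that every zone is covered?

3

P1, P4, P6 together cover {Z7, Z10, Z14, Z13, Z6, Z1, Z2, Z12} — every zone.
No 2 of the 9 sensor positions cover everything (all 36 pairs fall short), so 3 is minimum.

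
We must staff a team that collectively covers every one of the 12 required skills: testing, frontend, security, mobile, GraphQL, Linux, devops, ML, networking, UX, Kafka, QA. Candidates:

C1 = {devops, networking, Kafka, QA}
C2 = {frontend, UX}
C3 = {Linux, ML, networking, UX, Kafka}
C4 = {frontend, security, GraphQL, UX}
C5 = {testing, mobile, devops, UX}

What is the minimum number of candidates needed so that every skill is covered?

4

C1, C3, C4, C5 together cover {testing, frontend, security, mobile, GraphQL, Linux, devops, ML, networking, UX, Kafka, QA} — every skill.
No 3 of the 5 candidates cover everything (all 10 triples fall short), so 4 is minimum.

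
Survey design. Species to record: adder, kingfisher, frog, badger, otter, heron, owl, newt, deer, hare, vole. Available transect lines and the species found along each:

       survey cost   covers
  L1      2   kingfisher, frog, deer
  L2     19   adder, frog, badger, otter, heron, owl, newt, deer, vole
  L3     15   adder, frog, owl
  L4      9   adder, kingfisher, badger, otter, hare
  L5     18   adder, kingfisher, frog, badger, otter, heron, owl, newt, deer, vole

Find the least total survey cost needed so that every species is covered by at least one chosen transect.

L4, L5 cover every species at survey cost 9 + 18 = 27.
Any cover uses at least 2 transects; among all covering selections none totals below 27.
Greedy by coverage-per-survey cost would pick L1, L4, L5 for 29 — worse than the optimum 27.

27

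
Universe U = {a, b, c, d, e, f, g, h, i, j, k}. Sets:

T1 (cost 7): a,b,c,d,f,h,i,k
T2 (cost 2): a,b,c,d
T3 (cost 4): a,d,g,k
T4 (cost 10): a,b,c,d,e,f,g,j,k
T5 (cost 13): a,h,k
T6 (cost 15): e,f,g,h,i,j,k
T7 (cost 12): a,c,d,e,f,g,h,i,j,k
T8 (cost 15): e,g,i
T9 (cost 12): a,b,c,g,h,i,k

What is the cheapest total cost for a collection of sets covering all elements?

14

T2, T7 cover every element at cost 2 + 12 = 14.
Any cover uses at least 2 sets; among all covering selections none totals below 14.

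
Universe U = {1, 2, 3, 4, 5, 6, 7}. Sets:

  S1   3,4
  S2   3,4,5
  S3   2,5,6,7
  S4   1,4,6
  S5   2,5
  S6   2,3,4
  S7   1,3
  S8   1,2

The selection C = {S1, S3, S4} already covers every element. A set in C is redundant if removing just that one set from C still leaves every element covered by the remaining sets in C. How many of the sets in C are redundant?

0

Drop S1: 3 uncovered — not redundant.
Drop S3: 2, 5, 7 uncovered — not redundant.
Drop S4: 1 uncovered — not redundant.
None of the sets in C is redundant.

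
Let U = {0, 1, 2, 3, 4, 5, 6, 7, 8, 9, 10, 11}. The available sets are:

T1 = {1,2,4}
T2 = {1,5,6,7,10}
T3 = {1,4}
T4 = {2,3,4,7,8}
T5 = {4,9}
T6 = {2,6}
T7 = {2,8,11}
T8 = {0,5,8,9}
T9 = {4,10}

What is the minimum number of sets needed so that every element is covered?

T2, T4, T7, T8 together cover {0, 1, 2, 3, 4, 5, 6, 7, 8, 9, 10, 11} — every element.
No 3 of the 9 sets cover everything (all 84 triples fall short), so 4 is minimum.

4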